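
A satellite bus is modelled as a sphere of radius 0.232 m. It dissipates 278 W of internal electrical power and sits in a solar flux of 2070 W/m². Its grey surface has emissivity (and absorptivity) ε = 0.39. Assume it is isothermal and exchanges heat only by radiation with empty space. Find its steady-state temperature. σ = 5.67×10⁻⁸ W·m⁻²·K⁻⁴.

At steady state, absorbed solar power + internal power = radiated power.
Absorbed: α·S·A_cross = 0.39·2070·0.1691 = 136.5 W (cross-section πr²).
Total input = 136.5 + 278 = 414.5 W.
Radiated: εσ·A_surf·T⁴ with A_surf = 4πr² = 0.6764 m².
T⁴ = 414.5/(0.39·5.67×10⁻⁸·0.6764) = 2.771×10¹⁰ K⁴.

T ≈ 408 K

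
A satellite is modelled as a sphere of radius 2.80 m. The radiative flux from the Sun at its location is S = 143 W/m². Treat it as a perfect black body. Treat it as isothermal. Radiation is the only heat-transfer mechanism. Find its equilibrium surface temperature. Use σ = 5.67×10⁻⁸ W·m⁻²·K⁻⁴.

T ≈ 158 K

At equilibrium, absorbed power = emitted power.
Absorbing cross-section = πr² = 24.63 m²; emitting surface = 4πr² = 98.52 m² (ratio 4).
S·A_cross = εσ·A_surf·T⁴  ⇒  T⁴ = S/(4σ).
T⁴ = 1.00·143/(4·5.67×10⁻⁸) = 6.305×10⁸ K⁴.
T = (6.305×10⁸)^(1/4).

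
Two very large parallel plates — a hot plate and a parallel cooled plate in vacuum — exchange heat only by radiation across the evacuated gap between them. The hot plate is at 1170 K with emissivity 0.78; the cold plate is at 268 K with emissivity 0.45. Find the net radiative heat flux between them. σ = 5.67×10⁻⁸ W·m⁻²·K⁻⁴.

q ≈ 42300 W/m²

For two infinite grey parallel plates, q = σ(T₁⁴ − T₂⁴)/(1/ε₁ + 1/ε₂ − 1).
T₁⁴ − T₂⁴ = 1.874×10¹² − 5.159×10⁹ = 1.869×10¹² K⁴.
1/ε₁ + 1/ε₂ − 1 = 1.282 + 2.222 − 1 = 2.504.
q = 5.67×10⁻⁸ × 1.869×10¹² / 2.504.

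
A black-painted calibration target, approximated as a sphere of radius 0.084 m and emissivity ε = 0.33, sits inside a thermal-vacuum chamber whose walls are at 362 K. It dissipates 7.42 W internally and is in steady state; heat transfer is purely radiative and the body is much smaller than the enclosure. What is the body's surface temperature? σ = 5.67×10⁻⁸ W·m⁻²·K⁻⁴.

For a small grey body in a large enclosure, net radiated power = εσA(T⁴ − T_w⁴).
Steady state: P = εσA(T⁴ − T_w⁴) with A = 4πr² = 0.08867 m².
T⁴ = P/(εσA) + T_w⁴ = 7.42/(0.33·5.67×10⁻⁸·0.08867) + (362)⁴
    = 4.472×10⁹ + 1.717×10¹⁰ = 2.164×10¹⁰ K⁴.

T ≈ 384 K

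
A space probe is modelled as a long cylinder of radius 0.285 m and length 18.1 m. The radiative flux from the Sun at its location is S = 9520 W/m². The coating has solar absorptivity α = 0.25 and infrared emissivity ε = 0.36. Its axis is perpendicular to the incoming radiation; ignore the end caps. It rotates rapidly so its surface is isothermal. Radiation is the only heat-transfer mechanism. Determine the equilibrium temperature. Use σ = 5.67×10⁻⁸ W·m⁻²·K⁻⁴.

At equilibrium, absorbed power = emitted power.
Absorbing cross-section = 2rL = 10.32 m²; emitting surface = 2πrL = 32.41 m² (ratio π).
αS·A_cross = εσ·A_surf·T⁴  ⇒  T⁴ = αS/(ε·πσ).
T⁴ = 0.250·9520/(0.36·π·5.67×10⁻⁸) = 3.711×10¹⁰ K⁴.
T = (3.711×10¹⁰)^(1/4).

T ≈ 439 K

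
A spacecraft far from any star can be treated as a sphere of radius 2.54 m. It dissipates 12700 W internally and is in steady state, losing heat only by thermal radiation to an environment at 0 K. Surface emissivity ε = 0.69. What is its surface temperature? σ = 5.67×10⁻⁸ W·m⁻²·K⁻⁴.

T ≈ 252 K

Steady state: internal power = radiated power, P = εσA T⁴.
Radiating area A = 4πr² = 81.07 m².
T⁴ = P/(εσA) = 12700/(0.69·5.67×10⁻⁸·81.07) = 4.004×10⁹ K⁴.
T = (4.004×10⁹)^(1/4).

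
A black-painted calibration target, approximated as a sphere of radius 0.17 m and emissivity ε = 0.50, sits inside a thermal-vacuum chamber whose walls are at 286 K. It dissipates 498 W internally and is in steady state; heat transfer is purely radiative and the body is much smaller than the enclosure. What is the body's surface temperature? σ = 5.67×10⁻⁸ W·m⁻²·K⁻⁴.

T ≈ 484 K

For a small grey body in a large enclosure, net radiated power = εσA(T⁴ − T_w⁴).
Steady state: P = εσA(T⁴ − T_w⁴) with A = 4πr² = 0.3632 m².
T⁴ = P/(εσA) + T_w⁴ = 498/(0.50·5.67×10⁻⁸·0.3632) + (286)⁴
    = 4.837×10¹⁰ + 6.691×10⁹ = 5.506×10¹⁰ K⁴.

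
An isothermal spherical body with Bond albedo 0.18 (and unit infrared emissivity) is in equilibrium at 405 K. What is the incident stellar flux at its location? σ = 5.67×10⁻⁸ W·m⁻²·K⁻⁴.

(1−a)S·πr² = σ·4πr²·T⁴ ⇒ S = 4σT⁴/(1−a).
S = 4·5.67×10⁻⁸·2.690×10¹⁰/0.820.

S ≈ 7440 W/m²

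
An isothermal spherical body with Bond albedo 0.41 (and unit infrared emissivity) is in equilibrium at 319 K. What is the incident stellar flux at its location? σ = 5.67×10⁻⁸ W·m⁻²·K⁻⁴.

(1−a)S·πr² = σ·4πr²·T⁴ ⇒ S = 4σT⁴/(1−a).
S = 4·5.67×10⁻⁸·1.036×10¹⁰/0.590.

S ≈ 3980 W/m²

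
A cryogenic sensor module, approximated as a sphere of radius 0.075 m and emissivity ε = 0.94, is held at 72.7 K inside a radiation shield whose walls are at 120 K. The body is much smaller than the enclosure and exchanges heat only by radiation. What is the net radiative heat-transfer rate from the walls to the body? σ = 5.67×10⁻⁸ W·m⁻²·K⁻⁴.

P_net ≈ 0.676 W

For a small grey body in a large enclosure: P_net = εσA(T_body⁴ − T_wall⁴).
A = 4πr² = 0.07069 m²; T_body⁴ − T_wall⁴ = 2.793×10⁷ − 2.074×10⁸ = -1.794×10⁸ K⁴.
|P_net| = 0.94·5.67×10⁻⁸·0.07069·1.794×10⁸.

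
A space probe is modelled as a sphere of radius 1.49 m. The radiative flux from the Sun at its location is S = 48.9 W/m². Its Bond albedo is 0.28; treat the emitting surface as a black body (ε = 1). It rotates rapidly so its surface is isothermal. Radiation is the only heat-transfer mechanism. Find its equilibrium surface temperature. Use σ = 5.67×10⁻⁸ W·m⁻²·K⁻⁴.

T ≈ 112 K

At equilibrium, absorbed power = emitted power.
Absorbing cross-section = πr² = 6.975 m²; emitting surface = 4πr² = 27.90 m² (ratio 4).
(1−a)S·A_cross = εσ·A_surf·T⁴  ⇒  T⁴ = (1−a)S/(4σ).
T⁴ = 0.720·48.9/(4·5.67×10⁻⁸) = 1.552×10⁸ K⁴.
T = (1.552×10⁸)^(1/4).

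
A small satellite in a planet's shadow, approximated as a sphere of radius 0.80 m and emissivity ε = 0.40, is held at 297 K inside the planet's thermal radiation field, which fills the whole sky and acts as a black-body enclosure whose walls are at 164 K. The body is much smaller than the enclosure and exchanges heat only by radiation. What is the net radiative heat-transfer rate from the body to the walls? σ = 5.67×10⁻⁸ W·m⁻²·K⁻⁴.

For a small grey body in a large enclosure: P_net = εσA(T_body⁴ − T_wall⁴).
A = 4πr² = 8.042 m²; T_body⁴ − T_wall⁴ = 7.781×10⁹ − 7.234×10⁸ = 7.057×10⁹ K⁴.
|P_net| = 0.40·5.67×10⁻⁸·8.042·7.057×10⁹.

P_net ≈ 1290 W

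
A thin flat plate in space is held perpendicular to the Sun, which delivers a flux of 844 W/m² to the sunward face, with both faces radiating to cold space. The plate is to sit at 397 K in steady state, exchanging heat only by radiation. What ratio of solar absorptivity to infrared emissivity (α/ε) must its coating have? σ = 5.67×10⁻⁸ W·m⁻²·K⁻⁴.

α/ε ≈ 3.34

Balance: αS·A = εσ·2A·T⁴ ⇒ α/ε = 2σT⁴/S.
α/ε = 2·5.67×10⁻⁸·(397)⁴/844 = 2·5.67×10⁻⁸·2.484×10¹⁰/844.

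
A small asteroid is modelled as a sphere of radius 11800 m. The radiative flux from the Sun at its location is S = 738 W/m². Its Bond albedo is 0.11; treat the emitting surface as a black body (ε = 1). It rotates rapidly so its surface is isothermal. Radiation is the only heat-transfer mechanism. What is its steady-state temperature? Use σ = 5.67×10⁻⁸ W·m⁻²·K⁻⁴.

T ≈ 232 K

At equilibrium, absorbed power = emitted power.
Absorbing cross-section = πr² = 4.374×10⁸ m²; emitting surface = 4πr² = 1.750×10⁹ m² (ratio 4).
(1−a)S·A_cross = εσ·A_surf·T⁴  ⇒  T⁴ = (1−a)S/(4σ).
T⁴ = 0.890·738/(4·5.67×10⁻⁸) = 2.896×10⁹ K⁴.
T = (2.896×10⁹)^(1/4).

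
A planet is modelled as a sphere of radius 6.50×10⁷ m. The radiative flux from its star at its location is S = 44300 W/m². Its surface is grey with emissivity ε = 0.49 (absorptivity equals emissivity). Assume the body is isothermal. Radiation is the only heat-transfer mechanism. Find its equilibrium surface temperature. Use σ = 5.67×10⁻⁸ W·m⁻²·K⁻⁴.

T ≈ 665 K

At equilibrium, absorbed power = emitted power.
Absorbing cross-section = πr² = 1.327×10¹⁶ m²; emitting surface = 4πr² = 5.309×10¹⁶ m² (ratio 4).
εS·A_cross = εσ·A_surf·T⁴  ⇒  T⁴ = S/(4σ)   (ε cancels).
T⁴ = 44300/(4·5.67×10⁻⁸) = 1.953×10¹¹ K⁴.
T = (1.953×10¹¹)^(1/4).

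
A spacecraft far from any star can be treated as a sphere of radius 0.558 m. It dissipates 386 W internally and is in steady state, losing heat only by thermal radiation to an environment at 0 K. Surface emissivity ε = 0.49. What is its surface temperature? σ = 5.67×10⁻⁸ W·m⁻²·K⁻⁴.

Steady state: internal power = radiated power, P = εσA T⁴.
Radiating area A = 4πr² = 3.913 m².
T⁴ = P/(εσA) = 386/(0.49·5.67×10⁻⁸·3.913) = 3.551×10⁹ K⁴.
T = (3.551×10⁹)^(1/4).

T ≈ 244 K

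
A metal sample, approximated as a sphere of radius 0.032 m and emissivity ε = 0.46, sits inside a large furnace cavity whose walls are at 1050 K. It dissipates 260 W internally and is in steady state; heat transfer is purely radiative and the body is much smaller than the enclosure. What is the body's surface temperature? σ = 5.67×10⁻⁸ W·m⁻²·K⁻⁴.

For a small grey body in a large enclosure, net radiated power = εσA(T⁴ − T_w⁴).
Steady state: P = εσA(T⁴ − T_w⁴) with A = 4πr² = 0.01287 m².
T⁴ = P/(εσA) + T_w⁴ = 260/(0.46·5.67×10⁻⁸·0.01287) + (1050)⁴
    = 7.747×10¹¹ + 1.216×10¹² = 1.990×10¹² K⁴.

T ≈ 1190 K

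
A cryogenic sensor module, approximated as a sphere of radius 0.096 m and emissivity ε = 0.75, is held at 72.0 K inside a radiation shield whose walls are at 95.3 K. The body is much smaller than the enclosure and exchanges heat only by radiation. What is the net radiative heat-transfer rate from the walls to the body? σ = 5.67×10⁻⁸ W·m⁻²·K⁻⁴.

P_net ≈ 0.274 W

For a small grey body in a large enclosure: P_net = εσA(T_body⁴ − T_wall⁴).
A = 4πr² = 0.1158 m²; T_body⁴ − T_wall⁴ = 2.687×10⁷ − 8.248×10⁷ = -5.561×10⁷ K⁴.
|P_net| = 0.75·5.67×10⁻⁸·0.1158·5.561×10⁷.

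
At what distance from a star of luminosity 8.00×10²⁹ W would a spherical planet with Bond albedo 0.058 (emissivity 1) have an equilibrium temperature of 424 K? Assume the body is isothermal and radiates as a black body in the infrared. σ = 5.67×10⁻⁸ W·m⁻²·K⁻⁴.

d ≈ 2.86×10¹² m

For an isothermal black-emitting sphere, (1−a)S·πr² = σ·4πr²·T⁴ ⇒ S = 4σT⁴/(1−a).
S = 4·5.67×10⁻⁸·(424)⁴/0.942 = 7781 W/m².
Flux falls as S = L/(4πd²), so d = √(L/(4πS)) = √(8.00×10²⁹/(4π·7781)).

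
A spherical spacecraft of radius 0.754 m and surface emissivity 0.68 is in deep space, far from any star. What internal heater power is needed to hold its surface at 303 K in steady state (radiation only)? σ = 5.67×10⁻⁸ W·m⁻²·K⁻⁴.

P = εσ·4πr²·T⁴.
4πr² = 7.144 m²; T⁴ = 8.429×10⁹ K⁴.
P = 0.68·5.67×10⁻⁸·7.144·8.429×10⁹.

P ≈ 2320 W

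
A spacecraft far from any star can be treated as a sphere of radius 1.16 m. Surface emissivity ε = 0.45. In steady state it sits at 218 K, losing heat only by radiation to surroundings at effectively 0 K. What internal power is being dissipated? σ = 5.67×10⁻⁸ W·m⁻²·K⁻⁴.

Steady state: P = εσA T⁴.
A = 4πr² = 16.91 m²; T⁴ = (218)⁴ = 2.259×10⁹ K⁴.
P = 0.45 × 5.67×10⁻⁸ × 16.91 × 2.259×10⁹.

P ≈ 974 W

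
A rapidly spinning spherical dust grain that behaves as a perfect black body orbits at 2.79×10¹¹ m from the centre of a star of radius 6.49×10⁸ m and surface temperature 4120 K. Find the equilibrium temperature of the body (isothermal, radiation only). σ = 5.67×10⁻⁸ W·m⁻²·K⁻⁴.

The star's surface emits σT_*⁴; at distance d the flux is S = σT_*⁴(R_*/d)².
S = 5.67×10⁻⁸·(4120)⁴·(6.49×10⁸/2.79×10¹¹)² = 88.40 W/m².
For an isothermal sphere T⁴ = (1−a)S/(4σ) = 3.898×10⁸ K⁴.

T ≈ 141 K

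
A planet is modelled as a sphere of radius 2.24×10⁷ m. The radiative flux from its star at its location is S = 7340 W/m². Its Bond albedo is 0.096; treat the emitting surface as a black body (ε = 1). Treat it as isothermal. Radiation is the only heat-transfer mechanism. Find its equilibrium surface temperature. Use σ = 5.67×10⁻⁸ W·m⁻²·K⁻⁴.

At equilibrium, absorbed power = emitted power.
Absorbing cross-section = πr² = 1.576×10¹⁵ m²; emitting surface = 4πr² = 6.305×10¹⁵ m² (ratio 4).
(1−a)S·A_cross = εσ·A_surf·T⁴  ⇒  T⁴ = (1−a)S/(4σ).
T⁴ = 0.904·7340/(4·5.67×10⁻⁸) = 2.926×10¹⁰ K⁴.
T = (2.926×10¹⁰)^(1/4).

T ≈ 414 K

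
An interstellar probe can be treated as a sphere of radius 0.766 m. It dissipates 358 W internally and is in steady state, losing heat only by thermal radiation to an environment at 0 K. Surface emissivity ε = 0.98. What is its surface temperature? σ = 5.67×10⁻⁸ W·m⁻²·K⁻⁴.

T ≈ 172 K

Steady state: internal power = radiated power, P = εσA T⁴.
Radiating area A = 4πr² = 7.373 m².
T⁴ = P/(εσA) = 358/(0.98·5.67×10⁻⁸·7.373) = 8.738×10⁸ K⁴.
T = (8.738×10⁸)^(1/4).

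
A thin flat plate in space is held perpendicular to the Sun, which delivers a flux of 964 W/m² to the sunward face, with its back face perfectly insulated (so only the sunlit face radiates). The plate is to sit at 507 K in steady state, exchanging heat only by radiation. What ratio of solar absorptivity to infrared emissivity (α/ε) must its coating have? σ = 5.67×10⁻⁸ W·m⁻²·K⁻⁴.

α/ε ≈ 3.89

Balance: αS·A = εσ·1A·T⁴ ⇒ α/ε = σT⁴/S.
α/ε = 5.67×10⁻⁸·(507)⁴/964 = 5.67×10⁻⁸·6.607×10¹⁰/964.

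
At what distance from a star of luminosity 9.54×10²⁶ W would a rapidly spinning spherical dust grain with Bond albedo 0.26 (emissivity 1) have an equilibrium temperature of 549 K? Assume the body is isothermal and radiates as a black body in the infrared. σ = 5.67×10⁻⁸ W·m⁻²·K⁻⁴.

For an isothermal black-emitting sphere, (1−a)S·πr² = σ·4πr²·T⁴ ⇒ S = 4σT⁴/(1−a).
S = 4·5.67×10⁻⁸·(549)⁴/0.740 = 27840 W/m².
Flux falls as S = L/(4πd²), so d = √(L/(4πS)) = √(9.54×10²⁶/(4π·27840)).

d ≈ 5.22×10¹⁰ m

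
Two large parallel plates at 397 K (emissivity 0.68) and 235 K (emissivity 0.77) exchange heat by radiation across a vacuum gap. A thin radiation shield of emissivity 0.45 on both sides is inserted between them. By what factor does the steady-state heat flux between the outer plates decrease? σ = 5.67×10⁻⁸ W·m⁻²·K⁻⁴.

Without shield: q₀ = σΔ(T⁴)/(1/ε₁+1/ε₂−1) with denominator 1.769.
With shield the two gaps are in series; the resistances add: (1/ε₁+1/ε_s−1)+(1/ε_s+1/ε₂−1) = 2.693+2.521 = 5.214.
Heat-flux ratio q₀/q = 5.214/1.769.

factor ≈ 2.95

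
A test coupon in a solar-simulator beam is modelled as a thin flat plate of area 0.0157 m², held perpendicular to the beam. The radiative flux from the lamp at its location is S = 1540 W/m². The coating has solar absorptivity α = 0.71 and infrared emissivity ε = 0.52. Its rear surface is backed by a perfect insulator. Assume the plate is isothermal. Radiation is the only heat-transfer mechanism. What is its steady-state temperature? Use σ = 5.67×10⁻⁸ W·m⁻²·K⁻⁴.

T ≈ 439 K

At equilibrium, absorbed power = emitted power.
Absorbing cross-section = A = 0.01570 m²; emitting surface = A = 0.01570 m² (ratio 1).
αS·A_cross = εσ·A_surf·T⁴  ⇒  T⁴ = αS/(ε·1σ).
T⁴ = 0.710·1540/(0.52·1·5.67×10⁻⁸) = 3.708×10¹⁰ K⁴.
T = (3.708×10¹⁰)^(1/4).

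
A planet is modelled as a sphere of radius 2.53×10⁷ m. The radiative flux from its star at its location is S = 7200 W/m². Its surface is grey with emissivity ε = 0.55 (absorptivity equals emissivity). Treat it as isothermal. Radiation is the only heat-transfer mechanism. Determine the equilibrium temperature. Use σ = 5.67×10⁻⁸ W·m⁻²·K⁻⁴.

At equilibrium, absorbed power = emitted power.
Absorbing cross-section = πr² = 2.011×10¹⁵ m²; emitting surface = 4πr² = 8.044×10¹⁵ m² (ratio 4).
εS·A_cross = εσ·A_surf·T⁴  ⇒  T⁴ = S/(4σ)   (ε cancels).
T⁴ = 7200/(4·5.67×10⁻⁸) = 3.175×10¹⁰ K⁴.
T = (3.175×10¹⁰)^(1/4).

T ≈ 422 K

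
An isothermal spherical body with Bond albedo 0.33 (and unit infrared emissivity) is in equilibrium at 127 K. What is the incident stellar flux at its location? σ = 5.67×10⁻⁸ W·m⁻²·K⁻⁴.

S ≈ 88.1 W/m²

(1−a)S·πr² = σ·4πr²·T⁴ ⇒ S = 4σT⁴/(1−a).
S = 4·5.67×10⁻⁸·2.601×10⁸/0.670.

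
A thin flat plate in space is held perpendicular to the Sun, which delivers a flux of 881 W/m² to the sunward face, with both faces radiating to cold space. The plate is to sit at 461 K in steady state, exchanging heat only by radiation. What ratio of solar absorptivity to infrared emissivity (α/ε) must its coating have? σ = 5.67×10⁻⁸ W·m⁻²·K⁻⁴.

Balance: αS·A = εσ·2A·T⁴ ⇒ α/ε = 2σT⁴/S.
α/ε = 2·5.67×10⁻⁸·(461)⁴/881 = 2·5.67×10⁻⁸·4.517×10¹⁰/881.

α/ε ≈ 5.81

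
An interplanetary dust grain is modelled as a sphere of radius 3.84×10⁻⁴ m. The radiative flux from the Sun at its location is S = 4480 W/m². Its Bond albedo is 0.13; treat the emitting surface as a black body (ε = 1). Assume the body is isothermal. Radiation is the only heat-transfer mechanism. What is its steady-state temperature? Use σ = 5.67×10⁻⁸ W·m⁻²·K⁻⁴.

T ≈ 362 K

At equilibrium, absorbed power = emitted power.
Absorbing cross-section = πr² = 4.632×10⁻⁷ m²; emitting surface = 4πr² = 1.853×10⁻⁶ m² (ratio 4).
(1−a)S·A_cross = εσ·A_surf·T⁴  ⇒  T⁴ = (1−a)S/(4σ).
T⁴ = 0.870·4480/(4·5.67×10⁻⁸) = 1.719×10¹⁰ K⁴.
T = (1.719×10¹⁰)^(1/4).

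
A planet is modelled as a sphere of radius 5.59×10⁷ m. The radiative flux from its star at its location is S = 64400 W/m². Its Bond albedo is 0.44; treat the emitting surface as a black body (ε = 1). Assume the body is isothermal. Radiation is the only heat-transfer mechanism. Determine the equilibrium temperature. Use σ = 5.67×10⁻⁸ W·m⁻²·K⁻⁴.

At equilibrium, absorbed power = emitted power.
Absorbing cross-section = πr² = 9.817×10¹⁵ m²; emitting surface = 4πr² = 3.927×10¹⁶ m² (ratio 4).
(1−a)S·A_cross = εσ·A_surf·T⁴  ⇒  T⁴ = (1−a)S/(4σ).
T⁴ = 0.560·64400/(4·5.67×10⁻⁸) = 1.590×10¹¹ K⁴.
T = (1.590×10¹¹)^(1/4).

T ≈ 631 K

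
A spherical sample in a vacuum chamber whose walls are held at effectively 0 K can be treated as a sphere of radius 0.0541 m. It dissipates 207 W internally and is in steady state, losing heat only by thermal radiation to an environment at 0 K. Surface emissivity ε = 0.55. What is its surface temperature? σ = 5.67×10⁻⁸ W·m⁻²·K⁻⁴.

T ≈ 652 K

Steady state: internal power = radiated power, P = εσA T⁴.
Radiating area A = 4πr² = 0.03678 m².
T⁴ = P/(εσA) = 207/(0.55·5.67×10⁻⁸·0.03678) = 1.805×10¹¹ K⁴.
T = (1.805×10¹¹)^(1/4).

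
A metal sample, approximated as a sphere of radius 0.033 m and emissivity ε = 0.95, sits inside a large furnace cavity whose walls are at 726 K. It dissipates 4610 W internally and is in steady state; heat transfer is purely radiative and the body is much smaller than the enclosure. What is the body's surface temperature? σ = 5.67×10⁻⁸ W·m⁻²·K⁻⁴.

For a small grey body in a large enclosure, net radiated power = εσA(T⁴ − T_w⁴).
Steady state: P = εσA(T⁴ − T_w⁴) with A = 4πr² = 0.01368 m².
T⁴ = P/(εσA) + T_w⁴ = 4610/(0.95·5.67×10⁻⁸·0.01368) + (726)⁴
    = 6.254×10¹² + 2.778×10¹¹ = 6.532×10¹² K⁴.

T ≈ 1600 K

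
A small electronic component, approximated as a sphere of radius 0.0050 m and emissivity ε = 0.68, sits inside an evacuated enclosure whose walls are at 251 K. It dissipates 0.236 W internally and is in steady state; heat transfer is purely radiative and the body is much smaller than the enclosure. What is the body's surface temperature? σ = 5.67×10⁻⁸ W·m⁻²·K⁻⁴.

For a small grey body in a large enclosure, net radiated power = εσA(T⁴ − T_w⁴).
Steady state: P = εσA(T⁴ − T_w⁴) with A = 4πr² = 3.142×10⁻⁴ m².
T⁴ = P/(εσA) + T_w⁴ = 0.236/(0.68·5.67×10⁻⁸·3.142×10⁻⁴) + (251)⁴
    = 1.948×10¹⁰ + 3.969×10⁹ = 2.345×10¹⁰ K⁴.

T ≈ 391 K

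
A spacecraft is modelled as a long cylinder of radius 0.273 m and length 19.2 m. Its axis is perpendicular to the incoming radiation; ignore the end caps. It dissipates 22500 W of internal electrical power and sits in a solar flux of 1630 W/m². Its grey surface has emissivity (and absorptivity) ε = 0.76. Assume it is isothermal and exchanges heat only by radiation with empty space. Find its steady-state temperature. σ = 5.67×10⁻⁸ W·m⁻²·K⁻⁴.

At steady state, absorbed solar power + internal power = radiated power.
Absorbed: α·S·A_cross = 0.76·1630·10.48 = 12990 W (cross-section 2rL).
Total input = 12990 + 22500 = 35490 W.
Radiated: εσ·A_surf·T⁴ with A_surf = 2πrL = 32.93 m².
T⁴ = 35490/(0.76·5.67×10⁻⁸·32.93) = 2.500×10¹⁰ K⁴.

T ≈ 398 K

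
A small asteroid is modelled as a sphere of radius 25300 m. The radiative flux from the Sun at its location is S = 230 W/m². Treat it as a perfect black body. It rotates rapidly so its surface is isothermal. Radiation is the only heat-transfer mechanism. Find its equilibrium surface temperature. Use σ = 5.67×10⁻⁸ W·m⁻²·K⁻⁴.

At equilibrium, absorbed power = emitted power.
Absorbing cross-section = πr² = 2.011×10⁹ m²; emitting surface = 4πr² = 8.044×10⁹ m² (ratio 4).
S·A_cross = εσ·A_surf·T⁴  ⇒  T⁴ = S/(4σ).
T⁴ = 1.00·230/(4·5.67×10⁻⁸) = 1.014×10⁹ K⁴.
T = (1.014×10⁹)^(1/4).

T ≈ 178 K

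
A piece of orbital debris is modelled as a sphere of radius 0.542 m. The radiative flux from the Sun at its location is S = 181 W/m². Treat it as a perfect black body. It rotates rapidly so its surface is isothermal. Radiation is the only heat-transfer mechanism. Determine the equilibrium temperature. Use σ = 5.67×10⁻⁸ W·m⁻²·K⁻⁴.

At equilibrium, absorbed power = emitted power.
Absorbing cross-section = πr² = 0.9229 m²; emitting surface = 4πr² = 3.692 m² (ratio 4).
S·A_cross = εσ·A_surf·T⁴  ⇒  T⁴ = S/(4σ).
T⁴ = 1.00·181/(4·5.67×10⁻⁸) = 7.981×10⁸ K⁴.
T = (7.981×10⁸)^(1/4).

T ≈ 168 K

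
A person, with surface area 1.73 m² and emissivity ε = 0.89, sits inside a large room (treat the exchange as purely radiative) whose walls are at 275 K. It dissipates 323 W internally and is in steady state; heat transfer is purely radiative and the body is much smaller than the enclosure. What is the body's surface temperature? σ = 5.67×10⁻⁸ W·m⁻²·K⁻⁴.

T ≈ 312 K

For a small grey body in a large enclosure, net radiated power = εσA(T⁴ − T_w⁴).
Steady state: P = εσA(T⁴ − T_w⁴) with A = 1.73 m².
T⁴ = P/(εσA) + T_w⁴ = 323/(0.89·5.67×10⁻⁸·1.730) + (275)⁴
    = 3.700×10⁹ + 5.719×10⁹ = 9.419×10⁹ K⁴.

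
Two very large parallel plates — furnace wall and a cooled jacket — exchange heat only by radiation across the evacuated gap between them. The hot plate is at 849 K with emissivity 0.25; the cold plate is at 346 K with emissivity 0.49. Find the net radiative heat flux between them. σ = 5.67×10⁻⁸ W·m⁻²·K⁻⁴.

For two infinite grey parallel plates, q = σ(T₁⁴ − T₂⁴)/(1/ε₁ + 1/ε₂ − 1).
T₁⁴ − T₂⁴ = 5.196×10¹¹ − 1.433×10¹⁰ = 5.052×10¹¹ K⁴.
1/ε₁ + 1/ε₂ − 1 = 4.000 + 2.041 − 1 = 5.041.
q = 5.67×10⁻⁸ × 5.052×10¹¹ / 5.041.

q ≈ 5680 W/m²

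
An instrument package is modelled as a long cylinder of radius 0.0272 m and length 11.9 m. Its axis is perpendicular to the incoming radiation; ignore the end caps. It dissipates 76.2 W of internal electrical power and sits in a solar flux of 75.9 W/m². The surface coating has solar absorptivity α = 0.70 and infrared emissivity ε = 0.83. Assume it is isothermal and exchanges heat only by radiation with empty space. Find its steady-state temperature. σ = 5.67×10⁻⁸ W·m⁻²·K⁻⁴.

At steady state, absorbed solar power + internal power = radiated power.
Absorbed: α·S·A_cross = 0.70·75.9·0.6474 = 34.39 W (cross-section 2rL).
Total input = 34.39 + 76.2 = 110.6 W.
Radiated: εσ·A_surf·T⁴ with A_surf = 2πrL = 2.034 m².
T⁴ = 110.6/(0.83·5.67×10⁻⁸·2.034) = 1.156×10⁹ K⁴.

T ≈ 184 K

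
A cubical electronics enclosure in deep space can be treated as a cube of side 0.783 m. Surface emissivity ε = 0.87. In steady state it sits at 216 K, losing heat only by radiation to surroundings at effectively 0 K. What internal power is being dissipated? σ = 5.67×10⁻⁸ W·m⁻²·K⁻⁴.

P ≈ 395 W

Steady state: P = εσA T⁴.
A = 6L² = 3.679 m²; T⁴ = (216)⁴ = 2.177×10⁹ K⁴.
P = 0.87 × 5.67×10⁻⁸ × 3.679 × 2.177×10⁹.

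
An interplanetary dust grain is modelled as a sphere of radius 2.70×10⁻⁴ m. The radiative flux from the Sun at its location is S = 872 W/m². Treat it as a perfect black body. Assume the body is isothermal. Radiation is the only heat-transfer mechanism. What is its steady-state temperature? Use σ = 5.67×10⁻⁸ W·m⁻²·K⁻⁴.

T ≈ 249 K

At equilibrium, absorbed power = emitted power.
Absorbing cross-section = πr² = 2.290×10⁻⁷ m²; emitting surface = 4πr² = 9.161×10⁻⁷ m² (ratio 4).
S·A_cross = εσ·A_surf·T⁴  ⇒  T⁴ = S/(4σ).
T⁴ = 1.00·872/(4·5.67×10⁻⁸) = 3.845×10⁹ K⁴.
T = (3.845×10⁹)^(1/4).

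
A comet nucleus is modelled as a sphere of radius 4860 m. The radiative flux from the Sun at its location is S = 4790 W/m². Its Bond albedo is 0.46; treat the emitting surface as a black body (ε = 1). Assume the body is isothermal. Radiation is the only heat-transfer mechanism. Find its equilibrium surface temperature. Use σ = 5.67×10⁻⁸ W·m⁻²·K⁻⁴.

T ≈ 327 K

At equilibrium, absorbed power = emitted power.
Absorbing cross-section = πr² = 7.420×10⁷ m²; emitting surface = 4πr² = 2.968×10⁸ m² (ratio 4).
(1−a)S·A_cross = εσ·A_surf·T⁴  ⇒  T⁴ = (1−a)S/(4σ).
T⁴ = 0.540·4790/(4·5.67×10⁻⁸) = 1.140×10¹⁰ K⁴.
T = (1.140×10¹⁰)^(1/4).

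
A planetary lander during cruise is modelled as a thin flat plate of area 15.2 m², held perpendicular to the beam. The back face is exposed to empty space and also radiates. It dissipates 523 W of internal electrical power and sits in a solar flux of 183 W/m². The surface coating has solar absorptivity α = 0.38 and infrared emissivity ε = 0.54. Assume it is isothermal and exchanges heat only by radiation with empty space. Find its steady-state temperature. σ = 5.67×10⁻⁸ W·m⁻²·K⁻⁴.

At steady state, absorbed solar power + internal power = radiated power.
Absorbed: α·S·A_cross = 0.38·183·15.20 = 1057 W (cross-section A).
Total input = 1057 + 523 = 1580 W.
Radiated: εσ·A_surf·T⁴ with A_surf = 2A = 30.40 m².
T⁴ = 1580/(0.54·5.67×10⁻⁸·30.40) = 1.697×10⁹ K⁴.

T ≈ 203 K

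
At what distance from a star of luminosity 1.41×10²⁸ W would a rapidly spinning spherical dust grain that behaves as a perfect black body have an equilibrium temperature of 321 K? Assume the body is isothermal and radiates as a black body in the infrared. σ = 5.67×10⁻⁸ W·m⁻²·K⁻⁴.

For an isothermal black-emitting sphere, (1−a)S·πr² = σ·4πr²·T⁴ ⇒ S = 4σT⁴/(1−a).
S = 4·5.67×10⁻⁸·(321)⁴/1.00 = 2408 W/m².
Flux falls as S = L/(4πd²), so d = √(L/(4πS)) = √(1.41×10²⁸/(4π·2408)).

d ≈ 6.83×10¹¹ m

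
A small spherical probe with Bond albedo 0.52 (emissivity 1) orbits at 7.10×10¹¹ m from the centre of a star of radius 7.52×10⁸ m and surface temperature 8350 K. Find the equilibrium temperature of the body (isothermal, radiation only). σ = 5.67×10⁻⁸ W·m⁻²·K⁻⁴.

T ≈ 160 K

The star's surface emits σT_*⁴; at distance d the flux is S = σT_*⁴(R_*/d)².
S = 5.67×10⁻⁸·(8350)⁴·(7.52×10⁸/7.10×10¹¹)² = 309.2 W/m².
For an isothermal sphere T⁴ = (1−a)S/(4σ) = 6.544×10⁸ K⁴.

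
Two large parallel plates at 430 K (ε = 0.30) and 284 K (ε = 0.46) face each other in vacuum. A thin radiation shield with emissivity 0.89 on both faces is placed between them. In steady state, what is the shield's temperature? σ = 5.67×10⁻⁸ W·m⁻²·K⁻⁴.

In steady state the net flux on the hot side equals that on the cold side.
σ(T₁⁴−T_s⁴)/D₁ = σ(T_s⁴−T₂⁴)/D₂, with D₁ = 1/ε₁+1/ε_s−1 = 3.457, D₂ = 1/ε_s+1/ε₂−1 = 2.298.
Solve for T_s⁴: T_s⁴ = (D₂·T₁⁴ + D₁·T₂⁴)/(D₁+D₂) = 1.756×10¹⁰ K⁴.

T_s ≈ 364 K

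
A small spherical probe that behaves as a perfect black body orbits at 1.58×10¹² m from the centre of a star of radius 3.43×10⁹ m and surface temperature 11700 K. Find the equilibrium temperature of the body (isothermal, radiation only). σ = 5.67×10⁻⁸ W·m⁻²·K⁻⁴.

The star's surface emits σT_*⁴; at distance d the flux is S = σT_*⁴(R_*/d)².
S = 5.67×10⁻⁸·(11700)⁴·(3.43×10⁹/1.58×10¹²)² = 5007 W/m².
For an isothermal sphere T⁴ = (1−a)S/(4σ) = 2.208×10¹⁰ K⁴.

T ≈ 385 K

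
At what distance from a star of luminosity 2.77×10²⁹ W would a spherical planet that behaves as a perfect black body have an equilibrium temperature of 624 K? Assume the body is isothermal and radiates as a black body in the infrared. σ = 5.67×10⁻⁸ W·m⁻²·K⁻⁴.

d ≈ 8.01×10¹¹ m

For an isothermal black-emitting sphere, (1−a)S·πr² = σ·4πr²·T⁴ ⇒ S = 4σT⁴/(1−a).
S = 4·5.67×10⁻⁸·(624)⁴/1.00 = 34390 W/m².
Flux falls as S = L/(4πd²), so d = √(L/(4πS)) = √(2.77×10²⁹/(4π·34390)).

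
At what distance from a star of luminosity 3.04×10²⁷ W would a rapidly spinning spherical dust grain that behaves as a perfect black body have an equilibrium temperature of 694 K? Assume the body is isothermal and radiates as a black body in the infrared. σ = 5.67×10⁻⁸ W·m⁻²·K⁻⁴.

d ≈ 6.78×10¹⁰ m

For an isothermal black-emitting sphere, (1−a)S·πr² = σ·4πr²·T⁴ ⇒ S = 4σT⁴/(1−a).
S = 4·5.67×10⁻⁸·(694)⁴/1.00 = 52610 W/m².
Flux falls as S = L/(4πd²), so d = √(L/(4πS)) = √(3.04×10²⁷/(4π·52610)).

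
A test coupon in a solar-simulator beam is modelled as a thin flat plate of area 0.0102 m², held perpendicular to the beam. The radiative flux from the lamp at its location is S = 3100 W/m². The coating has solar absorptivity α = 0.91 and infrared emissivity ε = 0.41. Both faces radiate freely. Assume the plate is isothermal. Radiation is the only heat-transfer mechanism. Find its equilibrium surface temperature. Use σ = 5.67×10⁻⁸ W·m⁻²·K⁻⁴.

T ≈ 496 K

At equilibrium, absorbed power = emitted power.
Absorbing cross-section = A = 0.01020 m²; emitting surface = 2A = 0.02040 m² (ratio 2).
αS·A_cross = εσ·A_surf·T⁴  ⇒  T⁴ = αS/(ε·2σ).
T⁴ = 0.910·3100/(0.41·2·5.67×10⁻⁸) = 6.067×10¹⁰ K⁴.
T = (6.067×10¹⁰)^(1/4).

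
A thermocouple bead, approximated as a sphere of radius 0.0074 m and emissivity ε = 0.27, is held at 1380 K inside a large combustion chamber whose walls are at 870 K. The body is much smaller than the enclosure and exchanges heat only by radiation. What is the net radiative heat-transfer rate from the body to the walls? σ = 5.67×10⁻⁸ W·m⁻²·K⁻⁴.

For a small grey body in a large enclosure: P_net = εσA(T_body⁴ − T_wall⁴).
A = 4πr² = 6.881×10⁻⁴ m²; T_body⁴ − T_wall⁴ = 3.627×10¹² − 5.729×10¹¹ = 3.054×10¹² K⁴.
|P_net| = 0.27·5.67×10⁻⁸·6.881×10⁻⁴·3.054×10¹².

P_net ≈ 32.2 W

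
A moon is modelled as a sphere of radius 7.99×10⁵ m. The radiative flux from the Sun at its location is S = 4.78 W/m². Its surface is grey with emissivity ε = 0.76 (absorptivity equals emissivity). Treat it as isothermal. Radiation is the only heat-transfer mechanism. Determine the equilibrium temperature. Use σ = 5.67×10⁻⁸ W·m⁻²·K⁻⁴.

At equilibrium, absorbed power = emitted power.
Absorbing cross-section = πr² = 2.006×10¹² m²; emitting surface = 4πr² = 8.022×10¹² m² (ratio 4).
εS·A_cross = εσ·A_surf·T⁴  ⇒  T⁴ = S/(4σ)   (ε cancels).
T⁴ = 4.78/(4·5.67×10⁻⁸) = 2.108×10⁷ K⁴.
T = (2.108×10⁷)^(1/4).

T ≈ 67.8 K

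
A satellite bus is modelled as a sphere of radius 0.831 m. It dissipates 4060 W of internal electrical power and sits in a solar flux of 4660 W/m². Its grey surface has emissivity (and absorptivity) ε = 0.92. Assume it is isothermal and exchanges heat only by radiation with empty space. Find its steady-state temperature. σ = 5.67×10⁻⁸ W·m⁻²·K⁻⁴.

At steady state, absorbed solar power + internal power = radiated power.
Absorbed: α·S·A_cross = 0.92·4660·2.169 = 9301 W (cross-section πr²).
Total input = 9301 + 4060 = 13360 W.
Radiated: εσ·A_surf·T⁴ with A_surf = 4πr² = 8.678 m².
T⁴ = 13360/(0.92·5.67×10⁻⁸·8.678) = 2.952×10¹⁰ K⁴.

T ≈ 414 K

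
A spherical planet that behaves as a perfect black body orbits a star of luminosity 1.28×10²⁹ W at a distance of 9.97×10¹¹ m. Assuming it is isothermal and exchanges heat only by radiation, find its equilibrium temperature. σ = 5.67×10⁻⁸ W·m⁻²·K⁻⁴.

First find the stellar flux at distance d: S = L/(4πd²) = 1.28×10²⁹/(4π·(9.97×10¹¹)²) = 10250 W/m².
For an isothermal sphere, absorbed (1−a)S·πr² = emitted σ·4πr²·T⁴, so T⁴ = (1−a)S/(4σ).
T⁴ = 1.00·10250/(4·5.67×10⁻⁸) = 4.518×10¹⁰ K⁴.

T ≈ 461 K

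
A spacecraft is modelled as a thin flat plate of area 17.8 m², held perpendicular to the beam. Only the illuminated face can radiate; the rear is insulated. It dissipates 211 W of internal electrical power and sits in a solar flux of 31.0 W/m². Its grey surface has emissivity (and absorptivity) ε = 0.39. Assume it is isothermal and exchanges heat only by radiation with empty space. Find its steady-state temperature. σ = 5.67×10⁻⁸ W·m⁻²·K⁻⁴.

T ≈ 181 K

At steady state, absorbed solar power + internal power = radiated power.
Absorbed: α·S·A_cross = 0.39·31.0·17.80 = 215.2 W (cross-section A).
Total input = 215.2 + 211 = 426.2 W.
Radiated: εσ·A_surf·T⁴ with A_surf = A = 17.80 m².
T⁴ = 426.2/(0.39·5.67×10⁻⁸·17.80) = 1.083×10⁹ K⁴.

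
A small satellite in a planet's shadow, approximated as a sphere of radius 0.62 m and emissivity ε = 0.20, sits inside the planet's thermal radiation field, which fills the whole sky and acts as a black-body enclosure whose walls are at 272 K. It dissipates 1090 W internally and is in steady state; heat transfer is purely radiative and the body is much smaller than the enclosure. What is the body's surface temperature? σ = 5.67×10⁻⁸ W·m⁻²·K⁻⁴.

T ≈ 399 K

For a small grey body in a large enclosure, net radiated power = εσA(T⁴ − T_w⁴).
Steady state: P = εσA(T⁴ − T_w⁴) with A = 4πr² = 4.831 m².
T⁴ = P/(εσA) + T_w⁴ = 1090/(0.20·5.67×10⁻⁸·4.831) + (272)⁴
    = 1.990×10¹⁰ + 5.474×10⁹ = 2.537×10¹⁰ K⁴.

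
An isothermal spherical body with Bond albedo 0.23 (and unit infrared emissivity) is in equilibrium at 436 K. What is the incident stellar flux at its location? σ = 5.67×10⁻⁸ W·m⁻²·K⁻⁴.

S ≈ 10600 W/m²

(1−a)S·πr² = σ·4πr²·T⁴ ⇒ S = 4σT⁴/(1−a).
S = 4·5.67×10⁻⁸·3.614×10¹⁰/0.770.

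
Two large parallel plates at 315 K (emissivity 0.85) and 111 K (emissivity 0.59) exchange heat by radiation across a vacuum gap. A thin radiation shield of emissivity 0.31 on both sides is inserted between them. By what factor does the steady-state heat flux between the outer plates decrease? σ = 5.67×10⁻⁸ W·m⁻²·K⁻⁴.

Without shield: q₀ = σΔ(T⁴)/(1/ε₁+1/ε₂−1) with denominator 1.871.
With shield the two gaps are in series; the resistances add: (1/ε₁+1/ε_s−1)+(1/ε_s+1/ε₂−1) = 3.402+3.921 = 7.323.
Heat-flux ratio q₀/q = 7.323/1.871.

factor ≈ 3.91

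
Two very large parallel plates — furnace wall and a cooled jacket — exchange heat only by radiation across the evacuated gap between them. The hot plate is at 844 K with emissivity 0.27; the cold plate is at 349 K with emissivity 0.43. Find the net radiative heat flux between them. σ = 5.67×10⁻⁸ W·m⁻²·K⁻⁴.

For two infinite grey parallel plates, q = σ(T₁⁴ − T₂⁴)/(1/ε₁ + 1/ε₂ − 1).
T₁⁴ − T₂⁴ = 5.074×10¹¹ − 1.484×10¹⁰ = 4.926×10¹¹ K⁴.
1/ε₁ + 1/ε₂ − 1 = 3.704 + 2.326 − 1 = 5.029.
q = 5.67×10⁻⁸ × 4.926×10¹¹ / 5.029.

q ≈ 5550 W/m²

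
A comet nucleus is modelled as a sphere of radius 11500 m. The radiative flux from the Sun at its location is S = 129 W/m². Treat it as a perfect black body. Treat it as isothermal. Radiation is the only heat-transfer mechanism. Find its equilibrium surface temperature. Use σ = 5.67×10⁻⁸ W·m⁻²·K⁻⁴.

T ≈ 154 K

At equilibrium, absorbed power = emitted power.
Absorbing cross-section = πr² = 4.155×10⁸ m²; emitting surface = 4πr² = 1.662×10⁹ m² (ratio 4).
S·A_cross = εσ·A_surf·T⁴  ⇒  T⁴ = S/(4σ).
T⁴ = 1.00·129/(4·5.67×10⁻⁸) = 5.688×10⁸ K⁴.
T = (5.688×10⁸)^(1/4).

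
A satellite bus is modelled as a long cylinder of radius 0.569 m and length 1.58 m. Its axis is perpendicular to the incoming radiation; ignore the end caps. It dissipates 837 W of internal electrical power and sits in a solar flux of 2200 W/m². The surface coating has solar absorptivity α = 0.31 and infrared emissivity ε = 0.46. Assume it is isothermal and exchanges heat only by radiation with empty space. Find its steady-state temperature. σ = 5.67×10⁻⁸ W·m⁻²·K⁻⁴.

T ≈ 344 K

At steady state, absorbed solar power + internal power = radiated power.
Absorbed: α·S·A_cross = 0.31·2200·1.798 = 1226 W (cross-section 2rL).
Total input = 1226 + 837 = 2063 W.
Radiated: εσ·A_surf·T⁴ with A_surf = 2πrL = 5.649 m².
T⁴ = 2063/(0.46·5.67×10⁻⁸·5.649) = 1.400×10¹⁰ K⁴.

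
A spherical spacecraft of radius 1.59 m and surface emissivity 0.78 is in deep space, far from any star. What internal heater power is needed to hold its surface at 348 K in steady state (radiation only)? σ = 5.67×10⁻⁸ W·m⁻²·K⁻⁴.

P = εσ·4πr²·T⁴.
4πr² = 31.77 m²; T⁴ = 1.467×10¹⁰ K⁴.
P = 0.78·5.67×10⁻⁸·31.77·1.467×10¹⁰.

P ≈ 20600 W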